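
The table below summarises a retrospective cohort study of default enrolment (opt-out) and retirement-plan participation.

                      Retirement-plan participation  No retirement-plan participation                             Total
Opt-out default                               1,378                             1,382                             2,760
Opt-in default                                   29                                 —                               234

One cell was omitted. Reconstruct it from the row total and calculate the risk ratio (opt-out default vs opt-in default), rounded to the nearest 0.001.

4.029

The missing cell is in the unexposed row: 234 − 29 = 205.
So a = 1378, b = 1382, c = 29, d = 205.
RR = [a/(a+b)] / [c/(c+d)] = (1378/2760) / (29/234) = 0.49928/0.12393 = 4.02864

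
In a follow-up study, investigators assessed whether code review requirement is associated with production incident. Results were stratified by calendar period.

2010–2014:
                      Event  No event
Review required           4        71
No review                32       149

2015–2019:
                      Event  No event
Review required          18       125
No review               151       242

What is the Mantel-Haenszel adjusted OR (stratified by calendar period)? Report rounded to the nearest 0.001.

OR_MH = Σ(aᵢdᵢ/nᵢ) / Σ(bᵢcᵢ/nᵢ), where nᵢ is the stratum total.
Stratum 1 (2010–2014): n = 256; a·d/n = 4·149/256 = 2.3281; b·c/n = 71·32/256 = 8.8750
Stratum 2 (2015–2019): n = 536; a·d/n = 18·242/536 = 8.1269; b·c/n = 125·151/536 = 35.2146
OR_MH = (2.3281 + 8.1269) / (8.8750 + 35.2146) = 10.4550 / 44.0896 = 0.23713

0.237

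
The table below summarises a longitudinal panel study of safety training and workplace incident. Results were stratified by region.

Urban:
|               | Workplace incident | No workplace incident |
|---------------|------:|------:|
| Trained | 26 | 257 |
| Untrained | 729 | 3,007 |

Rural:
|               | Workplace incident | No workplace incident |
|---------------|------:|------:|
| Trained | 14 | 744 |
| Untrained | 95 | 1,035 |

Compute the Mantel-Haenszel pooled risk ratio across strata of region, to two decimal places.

0.36

RR_MH = Σ(aᵢ·n₀ᵢ/nᵢ) / Σ(cᵢ·n₁ᵢ/nᵢ), with n₁ᵢ = aᵢ+bᵢ (exposed), n₀ᵢ = cᵢ+dᵢ (unexposed), nᵢ = n₁ᵢ+n₀ᵢ.
Stratum 1 (Urban): n₁ = 283, n₀ = 3736, n = 4019; a·n₀/n = 26·3736/4019 = 24.1692; c·n₁/n = 729·283/4019 = 51.3329
Stratum 2 (Rural): n₁ = 758, n₀ = 1130, n = 1888; a·n₀/n = 14·1130/1888 = 8.3792; c·n₁/n = 95·758/1888 = 38.1409
RR_MH = (24.1692 + 8.3792) / (51.3329 + 38.1409) = 32.5484 / 89.4738 = 0.36378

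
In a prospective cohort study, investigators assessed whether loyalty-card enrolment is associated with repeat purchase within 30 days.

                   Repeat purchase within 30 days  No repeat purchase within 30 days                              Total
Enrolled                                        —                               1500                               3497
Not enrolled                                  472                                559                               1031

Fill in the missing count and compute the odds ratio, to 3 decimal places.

The missing cell is in the exposed row: 3497 − 1500 = 1997.
So a = 1997, b = 1500, c = 472, d = 559.
OR = (a·d)/(b·c) = (1997 × 559) / (1500 × 472) = 1116323 / 708000 = 1.57673

1.577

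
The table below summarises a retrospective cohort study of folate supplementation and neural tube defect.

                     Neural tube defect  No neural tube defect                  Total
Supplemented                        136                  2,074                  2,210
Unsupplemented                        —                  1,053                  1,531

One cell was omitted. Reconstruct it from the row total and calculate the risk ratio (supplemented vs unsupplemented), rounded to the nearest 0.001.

The missing cell is in the unexposed row: 1531 − 1053 = 478.
So a = 136, b = 2074, c = 478, d = 1053.
RR = [a/(a+b)] / [c/(c+d)] = (136/2210) / (478/1531) = 0.06154/0.31221 = 0.19710

0.197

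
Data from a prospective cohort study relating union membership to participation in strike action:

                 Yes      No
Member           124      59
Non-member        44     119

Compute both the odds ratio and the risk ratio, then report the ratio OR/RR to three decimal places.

2.264

Cells: a = 124, b = 59, c = 44, d = 119.
OR = (124·119)/(59·44) = 14756/2596 = 5.68413
Risk in exposed = 124/183 = 0.67760; risk in unexposed = 44/163 = 0.26994; RR = 2.51018
OR/RR = 5.68413 / 2.51018 = 2.26443
The outcome is not rare, so the OR lies further from 1 than the RR.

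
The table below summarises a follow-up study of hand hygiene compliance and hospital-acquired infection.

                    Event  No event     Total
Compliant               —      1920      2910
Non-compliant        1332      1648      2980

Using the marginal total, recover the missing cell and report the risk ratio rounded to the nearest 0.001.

The missing cell is in the exposed row: 2910 − 1920 = 990.
So a = 990, b = 1920, c = 1332, d = 1648.
RR = [a/(a+b)] / [c/(c+d)] = (990/2910) / (1332/2980) = 0.34021/0.44698 = 0.76112

0.761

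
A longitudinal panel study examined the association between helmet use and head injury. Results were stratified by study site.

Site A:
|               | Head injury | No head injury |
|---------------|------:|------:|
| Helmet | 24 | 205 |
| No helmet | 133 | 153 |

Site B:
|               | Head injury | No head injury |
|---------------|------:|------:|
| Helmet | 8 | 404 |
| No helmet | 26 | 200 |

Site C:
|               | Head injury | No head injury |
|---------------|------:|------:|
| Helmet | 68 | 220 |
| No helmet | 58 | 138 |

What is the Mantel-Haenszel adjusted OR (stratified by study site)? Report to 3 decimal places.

OR_MH = Σ(aᵢdᵢ/nᵢ) / Σ(bᵢcᵢ/nᵢ), where nᵢ is the stratum total.
Stratum 1 (Site A): n = 515; a·d/n = 24·153/515 = 7.1301; b·c/n = 205·133/515 = 52.9417
Stratum 2 (Site B): n = 638; a·d/n = 8·200/638 = 2.5078; b·c/n = 404·26/638 = 16.4639
Stratum 3 (Site C): n = 484; a·d/n = 68·138/484 = 19.3884; b·c/n = 220·58/484 = 26.3636
OR_MH = (7.1301 + 2.5078 + 19.3884) / (52.9417 + 16.4639 + 26.3636) = 29.0264 / 95.7693 = 0.30309

0.303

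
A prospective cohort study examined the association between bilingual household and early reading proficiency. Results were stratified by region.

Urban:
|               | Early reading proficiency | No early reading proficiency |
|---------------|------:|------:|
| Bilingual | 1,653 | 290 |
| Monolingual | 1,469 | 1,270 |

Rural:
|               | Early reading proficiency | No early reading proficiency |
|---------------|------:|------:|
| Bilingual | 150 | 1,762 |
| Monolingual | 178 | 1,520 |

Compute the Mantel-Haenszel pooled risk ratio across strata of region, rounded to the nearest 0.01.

RR_MH = Σ(aᵢ·n₀ᵢ/nᵢ) / Σ(cᵢ·n₁ᵢ/nᵢ), with n₁ᵢ = aᵢ+bᵢ (exposed), n₀ᵢ = cᵢ+dᵢ (unexposed), nᵢ = n₁ᵢ+n₀ᵢ.
Stratum 1 (Urban): n₁ = 1943, n₀ = 2739, n = 4682; a·n₀/n = 1653·2739/4682 = 967.0156; c·n₁/n = 1469·1943/4682 = 609.6256
Stratum 2 (Rural): n₁ = 1912, n₀ = 1698, n = 3610; a·n₀/n = 150·1698/3610 = 70.5540; c·n₁/n = 178·1912/3610 = 94.2759
RR_MH = (967.0156 + 70.5540) / (609.6256 + 94.2759) = 1037.5696 / 703.9015 = 1.47403

1.47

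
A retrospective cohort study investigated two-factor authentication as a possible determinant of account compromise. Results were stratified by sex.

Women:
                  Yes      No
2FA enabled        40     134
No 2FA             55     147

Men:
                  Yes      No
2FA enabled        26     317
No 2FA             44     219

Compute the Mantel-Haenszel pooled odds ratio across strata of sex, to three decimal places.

OR_MH = Σ(aᵢdᵢ/nᵢ) / Σ(bᵢcᵢ/nᵢ), where nᵢ is the stratum total.
Stratum 1 (Women): n = 376; a·d/n = 40·147/376 = 15.6383; b·c/n = 134·55/376 = 19.6011
Stratum 2 (Men): n = 606; a·d/n = 26·219/606 = 9.3960; b·c/n = 317·44/606 = 23.0165
OR_MH = (15.6383 + 9.3960) / (19.6011 + 23.0165) = 25.0343 / 42.6176 = 0.58742

0.587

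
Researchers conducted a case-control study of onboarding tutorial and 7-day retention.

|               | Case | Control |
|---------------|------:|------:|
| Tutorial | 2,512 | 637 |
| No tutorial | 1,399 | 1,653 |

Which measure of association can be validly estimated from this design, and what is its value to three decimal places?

Cells: a = 2512, b = 637, c = 1399, d = 1653.
This is a case-control study: participants were sampled on outcome status, so risks in the source population cannot be estimated directly — relative risk is not valid here. The odds ratio is the appropriate measure.
OR = (a·d)/(b·c) = (2512 × 1653) / (637 × 1399) = 4152336 / 891163 = 4.65946

4.659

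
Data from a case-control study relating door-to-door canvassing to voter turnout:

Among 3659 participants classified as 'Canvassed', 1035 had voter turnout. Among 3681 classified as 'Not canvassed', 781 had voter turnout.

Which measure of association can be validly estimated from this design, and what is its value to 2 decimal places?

1.46

From the description: a = 1035, b = 2624, c = 781, d = 2900.
This is a case-control study: participants were sampled on outcome status, so risks in the source population cannot be estimated directly — relative risk is not valid here. The odds ratio is the appropriate measure.
OR = (a·d)/(b·c) = (1035 × 2900) / (2624 × 781) = 3001500 / 2049344 = 1.46462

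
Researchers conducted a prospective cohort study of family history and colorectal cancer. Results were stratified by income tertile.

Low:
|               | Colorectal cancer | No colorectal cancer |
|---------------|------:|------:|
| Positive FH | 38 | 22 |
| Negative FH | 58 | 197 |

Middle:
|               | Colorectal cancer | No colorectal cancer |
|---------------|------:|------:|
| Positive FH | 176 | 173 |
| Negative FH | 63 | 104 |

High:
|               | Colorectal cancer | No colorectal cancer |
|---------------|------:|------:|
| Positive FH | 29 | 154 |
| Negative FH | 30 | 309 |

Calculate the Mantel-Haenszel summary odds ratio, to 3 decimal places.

2.246

OR_MH = Σ(aᵢdᵢ/nᵢ) / Σ(bᵢcᵢ/nᵢ), where nᵢ is the stratum total.
Stratum 1 (Low): n = 315; a·d/n = 38·197/315 = 23.7651; b·c/n = 22·58/315 = 4.0508
Stratum 2 (Middle): n = 516; a·d/n = 176·104/516 = 35.4729; b·c/n = 173·63/516 = 21.1221
Stratum 3 (High): n = 522; a·d/n = 29·309/522 = 17.1667; b·c/n = 154·30/522 = 8.8506
OR_MH = (23.7651 + 35.4729 + 17.1667) / (4.0508 + 21.1221 + 8.8506) = 76.4046 / 34.0235 = 2.24564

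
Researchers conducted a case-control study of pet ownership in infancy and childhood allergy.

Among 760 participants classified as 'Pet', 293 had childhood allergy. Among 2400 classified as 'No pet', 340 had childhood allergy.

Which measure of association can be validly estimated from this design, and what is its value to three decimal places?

From the description: a = 293, b = 467, c = 340, d = 2060.
This is a case-control study: participants were sampled on outcome status, so risks in the source population cannot be estimated directly — relative risk is not valid here. The odds ratio is the appropriate measure.
OR = (a·d)/(b·c) = (293 × 2060) / (467 × 340) = 603580 / 158780 = 3.80136

3.801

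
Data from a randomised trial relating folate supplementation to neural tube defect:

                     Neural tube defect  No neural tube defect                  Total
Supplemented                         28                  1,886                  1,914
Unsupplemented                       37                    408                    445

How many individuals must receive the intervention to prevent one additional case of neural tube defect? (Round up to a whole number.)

15

Risk in treated group = 28/1914 = 0.01463; risk in control = 37/445 = 0.08315.
Absolute risk reduction = 0.08315 − 0.01463 = 0.06852
NNT = 1 / ARR = 1 / 0.06852 = 14.595 → round up → 15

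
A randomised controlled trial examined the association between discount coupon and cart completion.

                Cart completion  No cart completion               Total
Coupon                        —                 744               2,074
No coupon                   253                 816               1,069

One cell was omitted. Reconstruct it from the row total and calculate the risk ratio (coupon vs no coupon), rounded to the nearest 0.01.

The missing cell is in the exposed row: 2074 − 744 = 1330.
So a = 1330, b = 744, c = 253, d = 816.
RR = [a/(a+b)] / [c/(c+d)] = (1330/2074) / (253/1069) = 0.64127/0.23667 = 2.70957

2.71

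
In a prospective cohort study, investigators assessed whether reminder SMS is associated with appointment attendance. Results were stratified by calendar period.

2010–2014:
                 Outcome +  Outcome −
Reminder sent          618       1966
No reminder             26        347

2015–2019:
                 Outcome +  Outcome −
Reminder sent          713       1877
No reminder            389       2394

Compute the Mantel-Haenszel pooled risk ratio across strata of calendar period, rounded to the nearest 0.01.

RR_MH = Σ(aᵢ·n₀ᵢ/nᵢ) / Σ(cᵢ·n₁ᵢ/nᵢ), with n₁ᵢ = aᵢ+bᵢ (exposed), n₀ᵢ = cᵢ+dᵢ (unexposed), nᵢ = n₁ᵢ+n₀ᵢ.
Stratum 1 (2010–2014): n₁ = 2584, n₀ = 373, n = 2957; a·n₀/n = 618·373/2957 = 77.9554; c·n₁/n = 26·2584/2957 = 22.7203
Stratum 2 (2015–2019): n₁ = 2590, n₀ = 2783, n = 5373; a·n₀/n = 713·2783/5373 = 369.3056; c·n₁/n = 389·2590/5373 = 187.5135
RR_MH = (77.9554 + 369.3056) / (22.7203 + 187.5135) = 447.2610 / 210.2338 = 2.12745

2.13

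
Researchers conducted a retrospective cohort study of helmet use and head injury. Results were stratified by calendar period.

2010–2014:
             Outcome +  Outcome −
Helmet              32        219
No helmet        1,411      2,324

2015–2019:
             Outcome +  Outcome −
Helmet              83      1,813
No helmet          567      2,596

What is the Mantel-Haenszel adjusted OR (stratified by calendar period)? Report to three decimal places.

0.218

OR_MH = Σ(aᵢdᵢ/nᵢ) / Σ(bᵢcᵢ/nᵢ), where nᵢ is the stratum total.
Stratum 1 (2010–2014): n = 3986; a·d/n = 32·2324/3986 = 18.6573; b·c/n = 219·1411/3986 = 77.5236
Stratum 2 (2015–2019): n = 5059; a·d/n = 83·2596/5059 = 42.5910; b·c/n = 1813·567/5059 = 203.1965
OR_MH = (18.6573 + 42.5910) / (77.5236 + 203.1965) = 61.2483 / 280.7201 = 0.21818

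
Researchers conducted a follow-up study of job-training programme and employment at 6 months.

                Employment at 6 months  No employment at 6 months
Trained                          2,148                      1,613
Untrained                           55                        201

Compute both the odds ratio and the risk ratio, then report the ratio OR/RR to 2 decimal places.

Cells: a = 2148, b = 1613, c = 55, d = 201.
OR = (2148·201)/(1613·55) = 431748/88715 = 4.86669
Risk in exposed = 2148/3761 = 0.57112; risk in unexposed = 55/256 = 0.21484; RR = 2.65833
OR/RR = 4.86669 / 2.65833 = 1.83073
The outcome is not rare, so the OR lies further from 1 than the RR.

1.83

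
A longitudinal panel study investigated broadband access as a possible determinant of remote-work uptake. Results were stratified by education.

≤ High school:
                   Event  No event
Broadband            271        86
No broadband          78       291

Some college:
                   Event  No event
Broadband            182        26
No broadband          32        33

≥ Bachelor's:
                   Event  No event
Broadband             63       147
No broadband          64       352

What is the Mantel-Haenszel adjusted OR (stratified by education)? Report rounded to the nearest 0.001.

6.079

OR_MH = Σ(aᵢdᵢ/nᵢ) / Σ(bᵢcᵢ/nᵢ), where nᵢ is the stratum total.
Stratum 1 (≤ High school): n = 726; a·d/n = 271·291/726 = 108.6240; b·c/n = 86·78/726 = 9.2397
Stratum 2 (Some college): n = 273; a·d/n = 182·33/273 = 22.0000; b·c/n = 26·32/273 = 3.0476
Stratum 3 (≥ Bachelor's): n = 626; a·d/n = 63·352/626 = 35.4249; b·c/n = 147·64/626 = 15.0288
OR_MH = (108.6240 + 22.0000 + 35.4249) / (9.2397 + 3.0476 + 15.0288) = 166.0489 / 27.3160 = 6.07880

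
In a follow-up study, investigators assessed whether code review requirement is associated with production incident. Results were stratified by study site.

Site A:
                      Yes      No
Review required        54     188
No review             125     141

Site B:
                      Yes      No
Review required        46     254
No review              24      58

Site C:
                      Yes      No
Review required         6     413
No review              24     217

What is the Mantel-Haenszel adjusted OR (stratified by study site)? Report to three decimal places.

OR_MH = Σ(aᵢdᵢ/nᵢ) / Σ(bᵢcᵢ/nᵢ), where nᵢ is the stratum total.
Stratum 1 (Site A): n = 508; a·d/n = 54·141/508 = 14.9882; b·c/n = 188·125/508 = 46.2598
Stratum 2 (Site B): n = 382; a·d/n = 46·58/382 = 6.9843; b·c/n = 254·24/382 = 15.9581
Stratum 3 (Site C): n = 660; a·d/n = 6·217/660 = 1.9727; b·c/n = 413·24/660 = 15.0182
OR_MH = (14.9882 + 6.9843 + 1.9727) / (46.2598 + 15.9581 + 15.0182) = 23.9452 / 77.2361 = 0.31003

0.310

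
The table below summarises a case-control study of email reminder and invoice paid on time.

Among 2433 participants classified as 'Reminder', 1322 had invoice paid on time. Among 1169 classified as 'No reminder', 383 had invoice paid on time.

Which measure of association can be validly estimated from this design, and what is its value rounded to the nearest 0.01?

2.44

From the description: a = 1322, b = 1111, c = 383, d = 786.
This is a case-control study: participants were sampled on outcome status, so risks in the source population cannot be estimated directly — relative risk is not valid here. The odds ratio is the appropriate measure.
OR = (a·d)/(b·c) = (1322 × 786) / (1111 × 383) = 1039092 / 425513 = 2.44197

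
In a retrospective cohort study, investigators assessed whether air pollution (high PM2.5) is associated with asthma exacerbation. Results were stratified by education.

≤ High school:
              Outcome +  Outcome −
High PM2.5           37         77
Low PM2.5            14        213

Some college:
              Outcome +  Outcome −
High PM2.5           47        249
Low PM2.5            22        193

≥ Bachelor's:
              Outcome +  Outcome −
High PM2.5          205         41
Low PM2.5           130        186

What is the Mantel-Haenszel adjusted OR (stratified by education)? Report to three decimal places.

OR_MH = Σ(aᵢdᵢ/nᵢ) / Σ(bᵢcᵢ/nᵢ), where nᵢ is the stratum total.
Stratum 1 (≤ High school): n = 341; a·d/n = 37·213/341 = 23.1114; b·c/n = 77·14/341 = 3.1613
Stratum 2 (Some college): n = 511; a·d/n = 47·193/511 = 17.7515; b·c/n = 249·22/511 = 10.7202
Stratum 3 (≥ Bachelor's): n = 562; a·d/n = 205·186/562 = 67.8470; b·c/n = 41·130/562 = 9.4840
OR_MH = (23.1114 + 17.7515 + 67.8470) / (3.1613 + 10.7202 + 9.4840) = 108.7099 / 23.3654 = 4.65259

4.653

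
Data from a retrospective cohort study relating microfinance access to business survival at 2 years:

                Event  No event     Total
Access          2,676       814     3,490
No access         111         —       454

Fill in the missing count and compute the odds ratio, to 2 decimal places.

The missing cell is in the unexposed row: 454 − 111 = 343.
So a = 2676, b = 814, c = 111, d = 343.
OR = (a·d)/(b·c) = (2676 × 343) / (814 × 111) = 917868 / 90354 = 10.15858

10.16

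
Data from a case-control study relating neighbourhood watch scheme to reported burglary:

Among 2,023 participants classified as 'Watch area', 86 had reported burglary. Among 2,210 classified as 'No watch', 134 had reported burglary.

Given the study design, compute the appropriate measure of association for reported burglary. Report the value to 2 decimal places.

From the description: a = 86, b = 1937, c = 134, d = 2076.
This is a case-control study: participants were sampled on outcome status, so risks in the source population cannot be estimated directly — relative risk is not valid here. The odds ratio is the appropriate measure.
OR = (a·d)/(b·c) = (86 × 2076) / (1937 × 134) = 178536 / 259558 = 0.68785

0.69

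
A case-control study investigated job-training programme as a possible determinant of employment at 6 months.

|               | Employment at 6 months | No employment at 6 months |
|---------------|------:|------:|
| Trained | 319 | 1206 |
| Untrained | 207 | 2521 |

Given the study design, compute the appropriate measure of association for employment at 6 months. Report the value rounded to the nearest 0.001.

3.221

Cells: a = 319, b = 1206, c = 207, d = 2521.
This is a case-control study: participants were sampled on outcome status, so risks in the source population cannot be estimated directly — relative risk is not valid here. The odds ratio is the appropriate measure.
OR = (a·d)/(b·c) = (319 × 2521) / (1206 × 207) = 804199 / 249642 = 3.22141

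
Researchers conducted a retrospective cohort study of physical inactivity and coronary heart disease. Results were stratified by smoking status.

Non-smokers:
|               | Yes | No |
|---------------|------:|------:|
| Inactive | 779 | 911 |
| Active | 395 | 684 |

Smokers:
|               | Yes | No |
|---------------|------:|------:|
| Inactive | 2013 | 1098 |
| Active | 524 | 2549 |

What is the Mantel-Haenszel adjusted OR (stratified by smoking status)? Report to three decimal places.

4.584

OR_MH = Σ(aᵢdᵢ/nᵢ) / Σ(bᵢcᵢ/nᵢ), where nᵢ is the stratum total.
Stratum 1 (Non-smokers): n = 2769; a·d/n = 779·684/2769 = 192.4290; b·c/n = 911·395/2769 = 129.9549
Stratum 2 (Smokers): n = 6184; a·d/n = 2013·2549/6184 = 829.7440; b·c/n = 1098·524/6184 = 93.0388
OR_MH = (192.4290 + 829.7440) / (129.9549 + 93.0388) = 1022.1731 / 222.9937 = 4.58387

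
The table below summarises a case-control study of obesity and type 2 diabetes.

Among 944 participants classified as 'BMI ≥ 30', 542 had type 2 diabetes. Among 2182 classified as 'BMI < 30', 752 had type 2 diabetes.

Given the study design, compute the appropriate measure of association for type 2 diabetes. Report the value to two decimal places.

From the description: a = 542, b = 402, c = 752, d = 1430.
This is a case-control study: participants were sampled on outcome status, so risks in the source population cannot be estimated directly — relative risk is not valid here. The odds ratio is the appropriate measure.
OR = (a·d)/(b·c) = (542 × 1430) / (402 × 752) = 775060 / 302304 = 2.56384

2.56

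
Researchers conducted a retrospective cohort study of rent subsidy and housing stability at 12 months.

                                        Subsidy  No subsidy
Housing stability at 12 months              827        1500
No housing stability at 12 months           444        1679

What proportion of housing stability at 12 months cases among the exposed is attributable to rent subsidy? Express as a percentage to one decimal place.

Reading the table with exposure as columns: a = 827 (Subsidy, case), b = 444 (Subsidy, non-case), c = 1500 (No subsidy, case), d = 1679.
Risk in exposed = 827/1271 = 0.65067; risk in unexposed = 1500/3179 = 0.47185.
RR = 0.65067/0.47185 = 1.37898
AR% = (RR − 1)/RR × 100 = (1.37898 − 1)/1.37898 × 100 = 27.4828%

27.5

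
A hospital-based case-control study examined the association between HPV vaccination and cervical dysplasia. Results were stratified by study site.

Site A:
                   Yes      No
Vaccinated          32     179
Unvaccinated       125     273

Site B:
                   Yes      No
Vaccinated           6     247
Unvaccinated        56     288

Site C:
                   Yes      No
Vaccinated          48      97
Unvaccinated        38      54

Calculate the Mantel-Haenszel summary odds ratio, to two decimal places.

0.37

OR_MH = Σ(aᵢdᵢ/nᵢ) / Σ(bᵢcᵢ/nᵢ), where nᵢ is the stratum total.
Stratum 1 (Site A): n = 609; a·d/n = 32·273/609 = 14.3448; b·c/n = 179·125/609 = 36.7406
Stratum 2 (Site B): n = 597; a·d/n = 6·288/597 = 2.8945; b·c/n = 247·56/597 = 23.1692
Stratum 3 (Site C): n = 237; a·d/n = 48·54/237 = 10.9367; b·c/n = 97·38/237 = 15.5527
OR_MH = (14.3448 + 2.8945 + 10.9367) / (36.7406 + 23.1692 + 15.5527) = 28.1760 / 75.4625 = 0.37338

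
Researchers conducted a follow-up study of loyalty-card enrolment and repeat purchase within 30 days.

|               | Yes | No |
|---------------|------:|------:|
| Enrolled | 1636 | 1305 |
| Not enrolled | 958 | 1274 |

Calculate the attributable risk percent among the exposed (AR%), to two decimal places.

22.84

Cells: a = 1636, b = 1305, c = 958, d = 1274.
Risk in exposed = 1636/2941 = 0.55627; risk in unexposed = 958/2232 = 0.42921.
RR = 0.55627/0.42921 = 1.29604
AR% = (RR − 1)/RR × 100 = (1.29604 − 1)/1.29604 × 100 = 22.8416%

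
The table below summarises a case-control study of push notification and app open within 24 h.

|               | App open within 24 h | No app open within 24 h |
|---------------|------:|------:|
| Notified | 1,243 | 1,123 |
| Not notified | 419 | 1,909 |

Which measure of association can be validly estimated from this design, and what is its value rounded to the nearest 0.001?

5.043

Cells: a = 1243, b = 1123, c = 419, d = 1909.
This is a case-control study: participants were sampled on outcome status, so risks in the source population cannot be estimated directly — relative risk is not valid here. The odds ratio is the appropriate measure.
OR = (a·d)/(b·c) = (1243 × 1909) / (1123 × 419) = 2372887 / 470537 = 5.04293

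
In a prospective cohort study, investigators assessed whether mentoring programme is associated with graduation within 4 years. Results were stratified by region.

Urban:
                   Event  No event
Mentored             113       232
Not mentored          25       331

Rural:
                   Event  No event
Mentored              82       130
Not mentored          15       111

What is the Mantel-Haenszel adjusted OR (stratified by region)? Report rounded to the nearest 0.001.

5.717

OR_MH = Σ(aᵢdᵢ/nᵢ) / Σ(bᵢcᵢ/nᵢ), where nᵢ is the stratum total.
Stratum 1 (Urban): n = 701; a·d/n = 113·331/701 = 53.3566; b·c/n = 232·25/701 = 8.2739
Stratum 2 (Rural): n = 338; a·d/n = 82·111/338 = 26.9290; b·c/n = 130·15/338 = 5.7692
OR_MH = (53.3566 + 26.9290) / (8.2739 + 5.7692) = 80.2856 / 14.0431 = 5.71708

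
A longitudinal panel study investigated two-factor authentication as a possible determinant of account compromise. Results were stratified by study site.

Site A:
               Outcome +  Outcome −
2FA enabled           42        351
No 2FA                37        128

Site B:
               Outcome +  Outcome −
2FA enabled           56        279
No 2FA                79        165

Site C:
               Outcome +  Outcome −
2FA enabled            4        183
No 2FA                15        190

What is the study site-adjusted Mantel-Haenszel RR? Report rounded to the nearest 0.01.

0.48

RR_MH = Σ(aᵢ·n₀ᵢ/nᵢ) / Σ(cᵢ·n₁ᵢ/nᵢ), with n₁ᵢ = aᵢ+bᵢ (exposed), n₀ᵢ = cᵢ+dᵢ (unexposed), nᵢ = n₁ᵢ+n₀ᵢ.
Stratum 1 (Site A): n₁ = 393, n₀ = 165, n = 558; a·n₀/n = 42·165/558 = 12.4194; c·n₁/n = 37·393/558 = 26.0591
Stratum 2 (Site B): n₁ = 335, n₀ = 244, n = 579; a·n₀/n = 56·244/579 = 23.5993; c·n₁/n = 79·335/579 = 45.7081
Stratum 3 (Site C): n₁ = 187, n₀ = 205, n = 392; a·n₀/n = 4·205/392 = 2.0918; c·n₁/n = 15·187/392 = 7.1556
RR_MH = (12.4194 + 23.5993 + 2.0918) / (26.0591 + 45.7081 + 7.1556) = 38.1105 / 78.9229 = 0.48288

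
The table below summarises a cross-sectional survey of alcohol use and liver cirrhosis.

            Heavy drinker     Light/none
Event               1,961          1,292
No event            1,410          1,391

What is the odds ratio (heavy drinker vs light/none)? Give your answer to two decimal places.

Reading the table with exposure as columns: a = 1961 (Heavy drinker, case), b = 1410 (Heavy drinker, non-case), c = 1292 (Light/none, case), d = 1391.
OR = (a·d)/(b·c) = (1961 × 1391) / (1410 × 1292) = 2727751 / 1821720 = 1.49735
The odds of liver cirrhosis are about 1.50 times as high in the heavy drinker group.

1.50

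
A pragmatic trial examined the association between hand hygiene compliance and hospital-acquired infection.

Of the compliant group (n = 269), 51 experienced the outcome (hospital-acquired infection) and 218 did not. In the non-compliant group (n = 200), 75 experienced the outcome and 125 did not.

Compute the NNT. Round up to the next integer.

6

Risk in treated group = 51/269 = 0.18959; risk in control = 75/200 = 0.37500.
Absolute risk reduction = 0.37500 − 0.18959 = 0.18541
NNT = 1 / ARR = 1 / 0.18541 = 5.393 → round up → 6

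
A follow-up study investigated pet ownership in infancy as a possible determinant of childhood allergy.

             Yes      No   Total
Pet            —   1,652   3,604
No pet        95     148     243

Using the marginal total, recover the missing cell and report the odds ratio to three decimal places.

1.841

The missing cell is in the exposed row: 3604 − 1652 = 1952.
So a = 1952, b = 1652, c = 95, d = 148.
OR = (a·d)/(b·c) = (1952 × 148) / (1652 × 95) = 288896 / 156940 = 1.84081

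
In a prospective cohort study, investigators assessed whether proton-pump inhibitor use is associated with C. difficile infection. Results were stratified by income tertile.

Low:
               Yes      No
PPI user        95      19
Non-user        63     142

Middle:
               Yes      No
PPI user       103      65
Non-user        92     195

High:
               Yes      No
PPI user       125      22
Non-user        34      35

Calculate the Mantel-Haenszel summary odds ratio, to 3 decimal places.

5.240

OR_MH = Σ(aᵢdᵢ/nᵢ) / Σ(bᵢcᵢ/nᵢ), where nᵢ is the stratum total.
Stratum 1 (Low): n = 319; a·d/n = 95·142/319 = 42.2884; b·c/n = 19·63/319 = 3.7524
Stratum 2 (Middle): n = 455; a·d/n = 103·195/455 = 44.1429; b·c/n = 65·92/455 = 13.1429
Stratum 3 (High): n = 216; a·d/n = 125·35/216 = 20.2546; b·c/n = 22·34/216 = 3.4630
OR_MH = (42.2884 + 44.1429 + 20.2546) / (3.7524 + 13.1429 + 3.4630) = 106.6859 / 20.3582 = 5.24045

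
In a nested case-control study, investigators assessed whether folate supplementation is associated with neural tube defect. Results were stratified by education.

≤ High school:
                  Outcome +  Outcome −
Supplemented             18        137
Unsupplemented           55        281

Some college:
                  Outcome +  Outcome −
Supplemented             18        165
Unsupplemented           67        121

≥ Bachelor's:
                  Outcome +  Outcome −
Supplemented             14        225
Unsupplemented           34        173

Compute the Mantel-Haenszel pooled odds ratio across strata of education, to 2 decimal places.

OR_MH = Σ(aᵢdᵢ/nᵢ) / Σ(bᵢcᵢ/nᵢ), where nᵢ is the stratum total.
Stratum 1 (≤ High school): n = 491; a·d/n = 18·281/491 = 10.3014; b·c/n = 137·55/491 = 15.3462
Stratum 2 (Some college): n = 371; a·d/n = 18·121/371 = 5.8706; b·c/n = 165·67/371 = 29.7978
Stratum 3 (≥ Bachelor's): n = 446; a·d/n = 14·173/446 = 5.4305; b·c/n = 225·34/446 = 17.1525
OR_MH = (10.3014 + 5.8706 + 5.4305) / (15.3462 + 29.7978 + 17.1525) = 21.6025 / 62.2965 = 0.34677

0.35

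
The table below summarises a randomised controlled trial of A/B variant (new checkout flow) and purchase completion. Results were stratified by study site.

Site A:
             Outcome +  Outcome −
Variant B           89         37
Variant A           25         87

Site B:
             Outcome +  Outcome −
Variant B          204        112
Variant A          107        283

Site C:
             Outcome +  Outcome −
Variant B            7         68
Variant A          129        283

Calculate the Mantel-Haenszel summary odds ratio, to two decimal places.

OR_MH = Σ(aᵢdᵢ/nᵢ) / Σ(bᵢcᵢ/nᵢ), where nᵢ is the stratum total.
Stratum 1 (Site A): n = 238; a·d/n = 89·87/238 = 32.5336; b·c/n = 37·25/238 = 3.8866
Stratum 2 (Site B): n = 706; a·d/n = 204·283/706 = 81.7734; b·c/n = 112·107/706 = 16.9745
Stratum 3 (Site C): n = 487; a·d/n = 7·283/487 = 4.0678; b·c/n = 68·129/487 = 18.0123
OR_MH = (32.5336 + 81.7734 + 4.0678) / (3.8866 + 16.9745 + 18.0123) = 118.3747 / 38.8734 = 3.04514

3.05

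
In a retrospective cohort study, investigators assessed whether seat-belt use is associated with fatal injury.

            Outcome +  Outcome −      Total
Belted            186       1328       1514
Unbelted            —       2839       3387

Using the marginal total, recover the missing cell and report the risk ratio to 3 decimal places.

0.759

The missing cell is in the unexposed row: 3387 − 2839 = 548.
So a = 186, b = 1328, c = 548, d = 2839.
RR = [a/(a+b)] / [c/(c+d)] = (186/1514) / (548/3387) = 0.12285/0.16180 = 0.75931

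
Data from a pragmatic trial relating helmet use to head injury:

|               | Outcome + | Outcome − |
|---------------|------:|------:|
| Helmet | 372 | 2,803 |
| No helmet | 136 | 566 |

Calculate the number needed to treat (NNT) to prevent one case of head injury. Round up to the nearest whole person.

14

Risk in treated group = 372/3175 = 0.11717; risk in control = 136/702 = 0.19373.
Absolute risk reduction = 0.19373 − 0.11717 = 0.07657
NNT = 1 / ARR = 1 / 0.07657 = 13.060 → round up → 14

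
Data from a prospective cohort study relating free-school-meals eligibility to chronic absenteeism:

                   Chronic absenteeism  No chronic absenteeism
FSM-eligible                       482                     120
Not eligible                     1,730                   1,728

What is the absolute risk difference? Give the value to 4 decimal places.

Cells: a = 482, b = 120, c = 1730, d = 1728.
Risk in exposed = 482/602 = 0.800664; risk in unexposed = 1730/3458 = 0.500289.
Risk difference = 0.800664 − 0.500289 = 0.300375

0.3004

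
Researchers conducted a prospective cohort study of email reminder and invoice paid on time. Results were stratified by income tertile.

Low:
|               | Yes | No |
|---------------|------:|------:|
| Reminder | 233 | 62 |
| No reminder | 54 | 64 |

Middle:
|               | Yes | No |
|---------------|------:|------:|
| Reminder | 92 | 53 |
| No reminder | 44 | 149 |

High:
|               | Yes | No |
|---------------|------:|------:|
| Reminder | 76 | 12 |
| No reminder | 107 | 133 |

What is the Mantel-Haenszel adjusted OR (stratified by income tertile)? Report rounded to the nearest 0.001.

5.681

OR_MH = Σ(aᵢdᵢ/nᵢ) / Σ(bᵢcᵢ/nᵢ), where nᵢ is the stratum total.
Stratum 1 (Low): n = 413; a·d/n = 233·64/413 = 36.1065; b·c/n = 62·54/413 = 8.1065
Stratum 2 (Middle): n = 338; a·d/n = 92·149/338 = 40.5562; b·c/n = 53·44/338 = 6.8994
Stratum 3 (High): n = 328; a·d/n = 76·133/328 = 30.8171; b·c/n = 12·107/328 = 3.9146
OR_MH = (36.1065 + 40.5562 + 30.8171) / (8.1065 + 6.8994 + 3.9146) = 107.4798 / 18.9206 = 5.68058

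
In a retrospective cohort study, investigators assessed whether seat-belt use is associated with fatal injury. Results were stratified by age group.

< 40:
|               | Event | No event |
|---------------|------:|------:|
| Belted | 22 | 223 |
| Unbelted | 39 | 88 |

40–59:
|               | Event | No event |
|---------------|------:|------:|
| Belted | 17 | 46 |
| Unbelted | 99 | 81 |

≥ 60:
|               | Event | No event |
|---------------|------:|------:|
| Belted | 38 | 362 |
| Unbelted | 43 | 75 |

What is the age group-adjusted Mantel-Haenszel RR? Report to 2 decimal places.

RR_MH = Σ(aᵢ·n₀ᵢ/nᵢ) / Σ(cᵢ·n₁ᵢ/nᵢ), with n₁ᵢ = aᵢ+bᵢ (exposed), n₀ᵢ = cᵢ+dᵢ (unexposed), nᵢ = n₁ᵢ+n₀ᵢ.
Stratum 1 (< 40): n₁ = 245, n₀ = 127, n = 372; a·n₀/n = 22·127/372 = 7.5108; c·n₁/n = 39·245/372 = 25.6855
Stratum 2 (40–59): n₁ = 63, n₀ = 180, n = 243; a·n₀/n = 17·180/243 = 12.5926; c·n₁/n = 99·63/243 = 25.6667
Stratum 3 (≥ 60): n₁ = 400, n₀ = 118, n = 518; a·n₀/n = 38·118/518 = 8.6564; c·n₁/n = 43·400/518 = 33.2046
RR_MH = (7.5108 + 12.5926 + 8.6564) / (25.6855 + 25.6667 + 33.2046) = 28.7597 / 84.5568 = 0.34012

0.34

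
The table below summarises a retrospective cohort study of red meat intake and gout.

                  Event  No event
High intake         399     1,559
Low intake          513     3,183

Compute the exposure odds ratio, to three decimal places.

1.588

Cells: a = 399, b = 1559, c = 513, d = 3183.
OR = (a·d)/(b·c) = (399 × 3183) / (1559 × 513) = 1270017 / 799767 = 1.58798
The odds of gout are about 1.59 times as high in the high intake group.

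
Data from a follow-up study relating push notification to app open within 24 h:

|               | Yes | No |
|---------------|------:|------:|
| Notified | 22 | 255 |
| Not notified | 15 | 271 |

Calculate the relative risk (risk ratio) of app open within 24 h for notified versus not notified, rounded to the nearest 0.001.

Cells: a = 22, b = 255, c = 15, d = 271.
Risk in exposed = 22/277 = 0.07942; risk in unexposed = 15/286 = 0.05245.
RR = 0.07942 / 0.05245 = 1.51432
The risk among the exposed is 1.51 times that among the unexposed.

1.514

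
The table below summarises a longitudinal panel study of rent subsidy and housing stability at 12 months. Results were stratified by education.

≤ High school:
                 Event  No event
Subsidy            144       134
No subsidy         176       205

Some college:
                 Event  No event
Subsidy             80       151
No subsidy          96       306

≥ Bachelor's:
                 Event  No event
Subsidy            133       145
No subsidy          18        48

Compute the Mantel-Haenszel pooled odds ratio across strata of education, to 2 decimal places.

1.54

OR_MH = Σ(aᵢdᵢ/nᵢ) / Σ(bᵢcᵢ/nᵢ), where nᵢ is the stratum total.
Stratum 1 (≤ High school): n = 659; a·d/n = 144·205/659 = 44.7951; b·c/n = 134·176/659 = 35.7876
Stratum 2 (Some college): n = 633; a·d/n = 80·306/633 = 38.6730; b·c/n = 151·96/633 = 22.9005
Stratum 3 (≥ Bachelor's): n = 344; a·d/n = 133·48/344 = 18.5581; b·c/n = 145·18/344 = 7.5872
OR_MH = (44.7951 + 38.6730 + 18.5581) / (35.7876 + 22.9005 + 7.5872) = 102.0263 / 66.2752 = 1.53943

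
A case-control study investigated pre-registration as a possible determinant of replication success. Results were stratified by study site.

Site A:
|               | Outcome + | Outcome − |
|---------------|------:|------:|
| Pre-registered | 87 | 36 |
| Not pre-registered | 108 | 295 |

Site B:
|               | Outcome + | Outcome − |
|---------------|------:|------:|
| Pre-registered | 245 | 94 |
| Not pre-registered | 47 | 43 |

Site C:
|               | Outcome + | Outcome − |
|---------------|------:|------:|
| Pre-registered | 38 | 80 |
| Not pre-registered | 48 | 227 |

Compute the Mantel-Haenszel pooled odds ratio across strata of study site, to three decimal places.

3.470

OR_MH = Σ(aᵢdᵢ/nᵢ) / Σ(bᵢcᵢ/nᵢ), where nᵢ is the stratum total.
Stratum 1 (Site A): n = 526; a·d/n = 87·295/526 = 48.7928; b·c/n = 36·108/526 = 7.3916
Stratum 2 (Site B): n = 429; a·d/n = 245·43/429 = 24.5571; b·c/n = 94·47/429 = 10.2984
Stratum 3 (Site C): n = 393; a·d/n = 38·227/393 = 21.9491; b·c/n = 80·48/393 = 9.7710
OR_MH = (48.7928 + 24.5571 + 21.9491) / (7.3916 + 10.2984 + 9.7710) = 95.2990 / 27.4610 = 3.47034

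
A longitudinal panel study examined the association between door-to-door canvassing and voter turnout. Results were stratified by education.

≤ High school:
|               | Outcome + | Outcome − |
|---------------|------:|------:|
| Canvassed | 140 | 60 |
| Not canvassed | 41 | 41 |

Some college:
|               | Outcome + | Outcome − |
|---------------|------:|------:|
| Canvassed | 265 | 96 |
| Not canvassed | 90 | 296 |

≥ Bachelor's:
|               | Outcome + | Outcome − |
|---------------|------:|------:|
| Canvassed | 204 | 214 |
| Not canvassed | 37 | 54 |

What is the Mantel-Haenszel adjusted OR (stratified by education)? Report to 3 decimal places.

OR_MH = Σ(aᵢdᵢ/nᵢ) / Σ(bᵢcᵢ/nᵢ), where nᵢ is the stratum total.
Stratum 1 (≤ High school): n = 282; a·d/n = 140·41/282 = 20.3546; b·c/n = 60·41/282 = 8.7234
Stratum 2 (Some college): n = 747; a·d/n = 265·296/747 = 105.0067; b·c/n = 96·90/747 = 11.5663
Stratum 3 (≥ Bachelor's): n = 509; a·d/n = 204·54/509 = 21.6424; b·c/n = 214·37/509 = 15.5560
OR_MH = (20.3546 + 105.0067 + 21.6424) / (8.7234 + 11.5663 + 15.5560) = 147.0037 / 35.8457 = 4.10102

4.101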